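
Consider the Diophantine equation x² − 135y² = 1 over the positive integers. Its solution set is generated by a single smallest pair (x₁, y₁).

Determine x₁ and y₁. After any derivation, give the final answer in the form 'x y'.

√135 → a₀=11, period (1,1,1,1,1,1,1,22); ℓ=8 even so k=7
k=0  a_k=11  p_k/q_k = 11/1
k=1  a_k=1  p_k/q_k = 12/1
…
k=3  a_k=1  p_k/q_k = 35/3
k=4  a_k=1  p_k/q_k = 58/5
…
k=6  a_k=1  p_k/q_k = 151/13
k=7  a_k=1  p_k/q_k = 244/21
(x₁, y₁) = (244, 21);  244² − 135·21² = 1 ✓

244 21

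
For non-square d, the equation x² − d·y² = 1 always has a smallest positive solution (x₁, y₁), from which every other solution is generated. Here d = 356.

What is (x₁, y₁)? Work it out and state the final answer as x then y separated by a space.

500001 26500

√356 → a₀=18, period (1,6,1,1,2,…,6,1,36); ℓ=14 even so k=13
k=0  a_k=18  p_k/q_k = 18/1
k=1  a_k=1  p_k/q_k = 19/1
k=2  a_k=6  p_k/q_k = 132/7
k=3  a_k=1  p_k/q_k = 151/8
k=4  a_k=1  p_k/q_k = 283/15
…
k=6  a_k=1  p_k/q_k = 1000/53
k=7  a_k=8  p_k/q_k = 8717/462
k=8  a_k=1  p_k/q_k = 9717/515
…
k=10  a_k=1  p_k/q_k = 37868/2007
…
k=12  a_k=6  p_k/q_k = 433982/23001
k=13  a_k=1  p_k/q_k = 500001/26500
fundamental: x₁=500001, y₁=26500  (since 250001000001 − 356·702250000 = 1)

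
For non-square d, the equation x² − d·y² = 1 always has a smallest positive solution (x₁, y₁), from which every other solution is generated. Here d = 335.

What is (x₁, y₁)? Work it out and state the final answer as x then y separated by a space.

604 33

√335 → a₀=18, period (3,3,3,36); ℓ=4 even so k=3
i=0: a=18 ⇒ p=18, q=1
…
i=2: a=3 ⇒ p=183, q=10
i=3: a=3 ⇒ p=604, q=33
→ (604, 33).  Check: 604²=364816, 335·33²=364815, difference 1.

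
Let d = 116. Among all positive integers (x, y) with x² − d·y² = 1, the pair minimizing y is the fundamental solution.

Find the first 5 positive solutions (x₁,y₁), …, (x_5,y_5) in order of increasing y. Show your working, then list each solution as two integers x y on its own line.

9801 910
192119201 17837820
3765920568201 349656946730
73819574785756801 6853975451963640
1447011301184484245001 134351626459734324550

d=116: √d = [10; 1,3,2,1,4,1,2,3,1,20] (ℓ=10, even), read p_9/q_9
i=0: a=10 ⇒ p=10, q=1
i=1: a=1 ⇒ p=11, q=1
i=2: a=3 ⇒ p=43, q=4
…
i=4: a=1 ⇒ p=140, q=13
i=5: a=4 ⇒ p=657, q=61
i=6: a=1 ⇒ p=797, q=74
i=7: a=2 ⇒ p=2251, q=209
i=8: a=3 ⇒ p=7550, q=701
i=9: a=1 ⇒ p=9801, q=910
fundamental: x₁=9801, y₁=910  (since 96059601 − 116·828100 = 1)
(x_2, y_2) = (9801·9801 + 116·910·910, 9801·910 + 910·9801) = (192119201, 17837820)
(x_3, y_3) = (9801·192119201 + 116·910·17837820, 9801·17837820 + 910·192119201) = (3765920568201, 349656946730)
(x_4, y_4) = (9801·3765920568201 + 116·910·349656946730, 9801·349656946730 + 910·3765920568201) = (73819574785756801, 6853975451963640)
(x_5, y_5) = (9801·73819574785756801 + 116·910·6853975451963640, 9801·6853975451963640 + 910·73819574785756801) = (1447011301184484245001, 134351626459734324550)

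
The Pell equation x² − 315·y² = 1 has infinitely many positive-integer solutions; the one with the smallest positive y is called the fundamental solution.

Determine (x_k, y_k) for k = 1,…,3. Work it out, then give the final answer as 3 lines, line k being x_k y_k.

√315 → a₀=17, period (1,2,1,34); ℓ=4 even so k=3
step 0: (17, 1)  from 17·(1,0) + (0,1)
step 1: (18, 1)  from 1·(17,1) + (1,0)
step 2: (53, 3)  from 2·(18,1) + (17,1)
step 3: (71, 4)  from 1·(53,3) + (18,1)
→ (71, 4).  Check: 71²=5041, 315·4²=5040, difference 1.
(71+4√315)^2 = 10081 + 568√315
(71+4√315)^3 = 1431431 + 80652√315

71 4
10081 568
1431431 80652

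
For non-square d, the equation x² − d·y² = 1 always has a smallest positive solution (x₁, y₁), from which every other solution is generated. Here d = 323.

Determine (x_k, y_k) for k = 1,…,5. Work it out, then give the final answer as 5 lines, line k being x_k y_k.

√323 = [17; 1,34, …], period ℓ=2 (even) → k=1
a_0=17:  p_0=17·1+0=17,  q_0=17·0+1=1
a_1=1:  p_1=1·17+1=18,  q_1=1·1+0=1
(x₁, y₁) = (18, 1);  18² − 323·1² = 1 ✓
(x_2, y_2) = (18·18 + 323·1·1, 18·1 + 1·18) = (647, 36)
(x_3, y_3) = (18·647 + 323·1·36, 18·36 + 1·647) = (23274, 1295)
(x_4, y_4) = (18·23274 + 323·1·1295, 18·1295 + 1·23274) = (837217, 46584)
(x_5, y_5) = (18·837217 + 323·1·46584, 18·46584 + 1·837217) = (30116538, 1675729)

18 1
647 36
23274 1295
837217 46584
30116538 1675729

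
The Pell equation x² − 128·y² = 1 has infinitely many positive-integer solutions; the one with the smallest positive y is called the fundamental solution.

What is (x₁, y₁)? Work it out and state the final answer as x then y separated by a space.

577 51

√128 = [11; 3,5,3,22, …], period ℓ=4 (even) → k=3
step 0: (11, 1)  from 11·(1,0) + (0,1)
…
step 2: (181, 16)  from 5·(34,3) + (11,1)
step 3: (577, 51)  from 3·(181,16) + (34,3)
→ (577, 51).  Check: 577²=332929, 128·51²=332928, difference 1.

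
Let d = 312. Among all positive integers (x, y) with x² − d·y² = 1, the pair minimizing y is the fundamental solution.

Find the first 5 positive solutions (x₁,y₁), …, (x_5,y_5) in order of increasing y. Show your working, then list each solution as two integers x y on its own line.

[17; 1,1,1,34] for √312; ℓ=4 ⇒ convergent index 3
i=0: a=17 ⇒ p=17, q=1
i=1: a=1 ⇒ p=18, q=1
i=2: a=1 ⇒ p=35, q=2
i=3: a=1 ⇒ p=53, q=3
→ (53, 3).  Check: 53²=2809, 312·3²=2808, difference 1.
(x_2, y_2) = (53·53 + 312·3·3, 53·3 + 3·53) = (5617, 318)
(x_3, y_3) = (53·5617 + 312·3·318, 53·318 + 3·5617) = (595349, 33705)
(x_4, y_4) = (53·595349 + 312·3·33705, 53·33705 + 3·595349) = (63101377, 3572412)
(x_5, y_5) = (53·63101377 + 312·3·3572412, 53·3572412 + 3·63101377) = (6688150613, 378641967)

53 3
5617 318
595349 33705
63101377 3572412
6688150613 378641967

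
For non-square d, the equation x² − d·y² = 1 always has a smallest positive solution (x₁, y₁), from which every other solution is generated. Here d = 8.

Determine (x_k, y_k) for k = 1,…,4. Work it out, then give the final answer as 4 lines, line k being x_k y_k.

3 1
17 6
99 35
577 204

d=8: √d = [2; 1,4] (ℓ=2, even), read p_1/q_1
a_0=2:  p_0=2·1+0=2,  q_0=2·0+1=1
a_1=1:  p_1=1·2+1=3,  q_1=1·1+0=1
→ (3, 1).  Check: 3²=9, 8·1²=8, difference 1.
k=2:  x_2 = 3·3+8·1·1 = 17,  y_2 = 3·1+1·3 = 6
k=3:  x_3 = 3·17+8·1·6 = 99,  y_3 = 3·6+1·17 = 35
k=4:  x_4 = 3·99+8·1·35 = 577,  y_4 = 3·35+1·99 = 204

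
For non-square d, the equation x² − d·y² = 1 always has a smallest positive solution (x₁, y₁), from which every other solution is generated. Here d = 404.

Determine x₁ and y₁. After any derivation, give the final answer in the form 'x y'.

201 10

d=404: √d = [20; 10,40] (ℓ=2, even), read p_1/q_1
k=0  a_k=20  p_k/q_k = 20/1
k=1  a_k=10  p_k/q_k = 201/10
(x₁, y₁) = (201, 10);  201² − 404·10² = 1 ✓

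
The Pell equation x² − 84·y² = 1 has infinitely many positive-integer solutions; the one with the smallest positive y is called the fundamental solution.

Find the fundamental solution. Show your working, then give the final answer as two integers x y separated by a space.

55 6

d=84: √d = [9; 6,18] (ℓ=2, even), read p_1/q_1
a_0=9:  p_0=9·1+0=9,  q_0=9·0+1=1
a_1=6:  p_1=6·9+1=55,  q_1=6·1+0=6
(x₁, y₁) = (55, 6);  55² − 84·6² = 1 ✓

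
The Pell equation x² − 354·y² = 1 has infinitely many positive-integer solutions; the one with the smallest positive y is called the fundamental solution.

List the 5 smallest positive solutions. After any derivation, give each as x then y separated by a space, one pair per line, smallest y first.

√354 = [18; 1,4,2,2,18,2,2,4,1,36, …], period ℓ=10 (even) → k=9
step 0: (18, 1)  from 18·(1,0) + (0,1)
step 1: (19, 1)  from 1·(18,1) + (1,0)
step 2: (94, 5)  from 4·(19,1) + (18,1)
…
step 4: (508, 27)  from 2·(207,11) + (94,5)
step 5: (9351, 497)  from 18·(508,27) + (207,11)
…
step 7: (47771, 2539)  from 2·(19210,1021) + (9351,497)
step 8: (210294, 11177)  from 4·(47771,2539) + (19210,1021)
step 9: (258065, 13716)  from 1·(210294,11177) + (47771,2539)
fundamental: x₁=258065, y₁=13716  (since 66597544225 − 354·188128656 = 1)
n=2: (258065,13716)∘(258065,13716) = (258065·258065+354·13716·13716, 258065·13716+13716·258065) = (133195088449,7079239080)
n=3: (133195088449,7079239080)∘(258065,13716) = (258065·133195088449+354·13716·7079239080, 258065·7079239080+13716·133195088449) = (68745981000924305,3653807666346684)
n=4: (68745981000924305,3653807666346684)∘(258065,13716) = (258065·68745981000924305+354·13716·3653807666346684, 258065·3653807666346684+13716·68745981000924305) = (35481863173873866451201,1885839750824434773840)
n=5: (35481863173873866451201,1885839750824434773840)∘(258065,13716) = (258065·35481863173873866451201+354·13716·1885839750824434773840, 258065·1885839750824434773840+13716·35481863173873866451201) = (18313254039862772710457447825,973338470589361712155692516)

258065 13716
133195088449 7079239080
68745981000924305 3653807666346684
35481863173873866451201 1885839750824434773840
18313254039862772710457447825 973338470589361712155692516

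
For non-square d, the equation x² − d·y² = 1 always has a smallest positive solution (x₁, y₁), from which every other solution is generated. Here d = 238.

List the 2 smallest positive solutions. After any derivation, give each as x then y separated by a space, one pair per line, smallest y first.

[15; 2,2,1,14,1,2,2,30] for √238; ℓ=8 ⇒ convergent index 7
i=0: a=15 ⇒ p=15, q=1
i=1: a=2 ⇒ p=31, q=2
i=2: a=2 ⇒ p=77, q=5
i=3: a=1 ⇒ p=108, q=7
…
i=5: a=1 ⇒ p=1697, q=110
i=6: a=2 ⇒ p=4983, q=323
i=7: a=2 ⇒ p=11663, q=756
→ (11663, 756).  Check: 11663²=136025569, 238·756²=136025568, difference 1.
(11663+756√238)^2 = 272051137 + 17634456√238

11663 756
272051137 17634456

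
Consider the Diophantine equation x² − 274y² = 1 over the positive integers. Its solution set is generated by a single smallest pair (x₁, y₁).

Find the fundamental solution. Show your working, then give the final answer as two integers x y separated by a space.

√274 = [16; 1,1,4,4,1,1,32, …], period ℓ=7 (odd) → k=13
step 0: (16, 1)  from 16·(1,0) + (0,1)
step 1: (17, 1)  from 1·(16,1) + (1,0)
…
step 3: (149, 9)  from 4·(33,2) + (17,1)
step 4: (629, 38)  from 4·(149,9) + (33,2)
step 5: (778, 47)  from 1·(629,38) + (149,9)
step 6: (1407, 85)  from 1·(778,47) + (629,38)
step 7: (45802, 2767)  from 32·(1407,85) + (778,47)
…
step 10: (419253, 25328)  from 4·(93011,5619) + (47209,2852)
step 11: (1770023, 106931)  from 4·(419253,25328) + (93011,5619)
step 12: (2189276, 132259)  from 1·(1770023,106931) + (419253,25328)
step 13: (3959299, 239190)  from 1·(2189276,132259) + (1770023,106931)
→ (3959299, 239190).  Check: 3959299²=15676048571401, 274·239190²=15676048571400, difference 1.

3959299 239190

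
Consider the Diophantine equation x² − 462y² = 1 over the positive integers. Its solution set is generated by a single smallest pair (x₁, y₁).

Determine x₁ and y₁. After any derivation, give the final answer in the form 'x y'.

[21; 2,42] for √462; ℓ=2 ⇒ convergent index 1
a_0=21:  p_0=21·1+0=21,  q_0=21·0+1=1
a_1=2:  p_1=2·21+1=43,  q_1=2·1+0=2
fundamental: x₁=43, y₁=2  (since 1849 − 462·4 = 1)

43 2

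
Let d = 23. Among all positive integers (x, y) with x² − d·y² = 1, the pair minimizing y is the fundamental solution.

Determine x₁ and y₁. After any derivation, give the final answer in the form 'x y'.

[4; 1,3,1,8] for √23; ℓ=4 ⇒ convergent index 3
a_0=4:  p_0=4·1+0=4,  q_0=4·0+1=1
…
a_2=3:  p_2=3·5+4=19,  q_2=3·1+1=4
a_3=1:  p_3=1·19+5=24,  q_3=1·4+1=5
(x₁, y₁) = (24, 5);  24² − 23·5² = 1 ✓

24 5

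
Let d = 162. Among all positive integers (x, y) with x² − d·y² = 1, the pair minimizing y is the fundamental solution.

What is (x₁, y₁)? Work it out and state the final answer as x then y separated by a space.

[12; 1,2,1,2,12,2,1,2,1,24] for √162; ℓ=10 ⇒ convergent index 9
k=0  a_k=12  p_k/q_k = 12/1
k=1  a_k=1  p_k/q_k = 13/1
k=2  a_k=2  p_k/q_k = 38/3
k=3  a_k=1  p_k/q_k = 51/4
k=4  a_k=2  p_k/q_k = 140/11
k=5  a_k=12  p_k/q_k = 1731/136
k=6  a_k=2  p_k/q_k = 3602/283
k=7  a_k=1  p_k/q_k = 5333/419
k=8  a_k=2  p_k/q_k = 14268/1121
k=9  a_k=1  p_k/q_k = 19601/1540
fundamental: x₁=19601, y₁=1540  (since 384199201 − 162·2371600 = 1)

19601 1540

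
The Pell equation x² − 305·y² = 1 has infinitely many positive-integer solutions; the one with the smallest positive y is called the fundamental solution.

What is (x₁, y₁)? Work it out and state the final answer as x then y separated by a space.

√305 → a₀=17, period (2,6,2,34); ℓ=4 even so k=3
step 0: (17, 1)  from 17·(1,0) + (0,1)
step 1: (35, 2)  from 2·(17,1) + (1,0)
step 2: (227, 13)  from 6·(35,2) + (17,1)
step 3: (489, 28)  from 2·(227,13) + (35,2)
(x₁, y₁) = (489, 28);  489² − 305·28² = 1 ✓

489 28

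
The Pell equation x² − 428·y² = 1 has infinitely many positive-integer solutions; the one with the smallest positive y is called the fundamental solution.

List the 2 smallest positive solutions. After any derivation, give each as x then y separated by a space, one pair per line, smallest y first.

√428 → a₀=20, period (1,2,4,1,5,10,5,1,4,2,1,40); ℓ=12 even so k=11
k=0  a_k=20  p_k/q_k = 20/1
k=1  a_k=1  p_k/q_k = 21/1
k=2  a_k=2  p_k/q_k = 62/3
…
k=4  a_k=1  p_k/q_k = 331/16
k=5  a_k=5  p_k/q_k = 1924/93
k=6  a_k=10  p_k/q_k = 19571/946
…
k=8  a_k=1  p_k/q_k = 119350/5769
k=9  a_k=4  p_k/q_k = 577179/27899
k=10  a_k=2  p_k/q_k = 1273708/61567
k=11  a_k=1  p_k/q_k = 1850887/89466
(x₁, y₁) = (1850887, 89466);  1850887² − 428·89466² = 1 ✓
k=2:  x_2 = 1850887·1850887+428·89466·89466 = 6851565373537,  y_2 = 1850887·89466+89466·1850887 = 331182912684

1850887 89466
6851565373537 331182912684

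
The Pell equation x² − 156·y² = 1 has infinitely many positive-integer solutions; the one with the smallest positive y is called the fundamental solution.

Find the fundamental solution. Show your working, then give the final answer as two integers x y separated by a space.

d=156: √d = [12; 2,24] (ℓ=2, even), read p_1/q_1
step 0: (12, 1)  from 12·(1,0) + (0,1)
step 1: (25, 2)  from 2·(12,1) + (1,0)
(x₁, y₁) = (25, 2);  25² − 156·2² = 1 ✓

25 2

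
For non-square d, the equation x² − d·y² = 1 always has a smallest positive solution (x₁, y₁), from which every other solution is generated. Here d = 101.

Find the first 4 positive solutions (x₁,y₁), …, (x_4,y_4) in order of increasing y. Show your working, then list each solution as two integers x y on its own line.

√101 → a₀=10, period (20); ℓ=1 odd so k=1
i=0: a=10 ⇒ p=10, q=1
i=1: a=20 ⇒ p=201, q=20
→ (201, 20).  Check: 201²=40401, 101·20²=40400, difference 1.
n=2: (201,20)∘(201,20) = (201·201+101·20·20, 201·20+20·201) = (80801,8040)
n=3: (80801,8040)∘(201,20) = (201·80801+101·20·8040, 201·8040+20·80801) = (32481801,3232060)
n=4: (32481801,3232060)∘(201,20) = (201·32481801+101·20·3232060, 201·3232060+20·32481801) = (13057603201,1299280080)

201 20
80801 8040
32481801 3232060
13057603201 1299280080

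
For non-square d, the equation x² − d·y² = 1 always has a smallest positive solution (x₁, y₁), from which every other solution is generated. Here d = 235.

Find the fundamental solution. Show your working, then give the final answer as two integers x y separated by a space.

√235 → a₀=15, period (3,30); ℓ=2 even so k=1
step 0: (15, 1)  from 15·(1,0) + (0,1)
step 1: (46, 3)  from 3·(15,1) + (1,0)
fundamental: x₁=46, y₁=3  (since 2116 − 235·9 = 1)

46 3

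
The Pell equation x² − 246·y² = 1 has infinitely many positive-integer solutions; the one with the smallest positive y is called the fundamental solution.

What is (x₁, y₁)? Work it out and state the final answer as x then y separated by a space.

88805 5662

[15; 1,2,5,1,14,1,5,2,1,30] for √246; ℓ=10 ⇒ convergent index 9
a_0=15:  p_0=15·1+0=15,  q_0=15·0+1=1
a_1=1:  p_1=1·15+1=16,  q_1=1·1+0=1
…
a_4=1:  p_4=1·251+47=298,  q_4=1·16+3=19
a_5=14:  p_5=14·298+251=4423,  q_5=14·19+16=282
a_6=1:  p_6=1·4423+298=4721,  q_6=1·282+19=301
a_7=5:  p_7=5·4721+4423=28028,  q_7=5·301+282=1787
a_8=2:  p_8=2·28028+4721=60777,  q_8=2·1787+301=3875
a_9=1:  p_9=1·60777+28028=88805,  q_9=1·3875+1787=5662
→ (88805, 5662).  Check: 88805²=7886328025, 246·5662²=7886328024, difference 1.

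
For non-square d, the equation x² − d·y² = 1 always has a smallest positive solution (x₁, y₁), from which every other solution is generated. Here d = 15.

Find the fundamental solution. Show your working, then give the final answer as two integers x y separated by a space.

4 1

d=15: √d = [3; 1,6] (ℓ=2, even), read p_1/q_1
k=0  a_k=3  p_k/q_k = 3/1
k=1  a_k=1  p_k/q_k = 4/1
fundamental: x₁=4, y₁=1  (since 16 − 15·1 = 1)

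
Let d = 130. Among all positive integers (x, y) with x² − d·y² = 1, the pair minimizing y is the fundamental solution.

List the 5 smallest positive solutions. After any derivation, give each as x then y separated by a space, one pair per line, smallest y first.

[11; 2,2,22] for √130; ℓ=3 ⇒ convergent index 5
i=0: a=11 ⇒ p=11, q=1
i=1: a=2 ⇒ p=23, q=2
…
i=3: a=22 ⇒ p=1277, q=112
i=4: a=2 ⇒ p=2611, q=229
i=5: a=2 ⇒ p=6499, q=570
→ (6499, 570).  Check: 6499²=42237001, 130·570²=42237000, difference 1.
(6499+570√130)^2 = 84474001 + 7408860√130
(6499+570√130)^3 = 1097993058499 + 96300361710√130
(6499+570√130)^4 = 14271713689896001 + 1251712094097720√130
(6499+570√130)^5 = 185503733443275162499 + 16269753702781802850√130

6499 570
84474001 7408860
1097993058499 96300361710
14271713689896001 1251712094097720
185503733443275162499 16269753702781802850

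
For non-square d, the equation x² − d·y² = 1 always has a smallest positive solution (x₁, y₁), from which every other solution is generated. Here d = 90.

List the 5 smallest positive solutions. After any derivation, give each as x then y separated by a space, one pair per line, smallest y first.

√90 = [9; 2,18, …], period ℓ=2 (even) → k=1
a_0=9:  p_0=9·1+0=9,  q_0=9·0+1=1
a_1=2:  p_1=2·9+1=19,  q_1=2·1+0=2
→ (19, 2).  Check: 19²=361, 90·2²=360, difference 1.
k=2:  x_2 = 19·19+90·2·2 = 721,  y_2 = 19·2+2·19 = 76
k=3:  x_3 = 19·721+90·2·76 = 27379,  y_3 = 19·76+2·721 = 2886
k=4:  x_4 = 19·27379+90·2·2886 = 1039681,  y_4 = 19·2886+2·27379 = 109592
k=5:  x_5 = 19·1039681+90·2·109592 = 39480499,  y_5 = 19·109592+2·1039681 = 4161610

19 2
721 76
27379 2886
1039681 109592
39480499 4161610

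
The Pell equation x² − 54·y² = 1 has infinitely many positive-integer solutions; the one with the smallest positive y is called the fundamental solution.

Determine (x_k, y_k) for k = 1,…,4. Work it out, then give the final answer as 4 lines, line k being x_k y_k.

485 66
470449 64020
456335045 62099334
442644523201 60236289960

√54 = [7; 2,1,6,1,2,14, …], period ℓ=6 (even) → k=5
a_0=7:  p_0=7·1+0=7,  q_0=7·0+1=1
…
a_3=6:  p_3=6·22+15=147,  q_3=6·3+2=20
a_4=1:  p_4=1·147+22=169,  q_4=1·20+3=23
a_5=2:  p_5=2·169+147=485,  q_5=2·23+20=66
fundamental: x₁=485, y₁=66  (since 235225 − 54·4356 = 1)
(x_2, y_2) = (485·485 + 54·66·66, 485·66 + 66·485) = (470449, 64020)
(x_3, y_3) = (485·470449 + 54·66·64020, 485·64020 + 66·470449) = (456335045, 62099334)
(x_4, y_4) = (485·456335045 + 54·66·62099334, 485·62099334 + 66·456335045) = (442644523201, 60236289960)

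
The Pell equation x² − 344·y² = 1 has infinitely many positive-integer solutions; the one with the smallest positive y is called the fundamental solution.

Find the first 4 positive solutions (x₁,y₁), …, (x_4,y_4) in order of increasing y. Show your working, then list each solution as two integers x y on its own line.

10405 561
216528049 11674410
4505948689285 242944471539
93768792007492801 5055674441052180

d=344: √d = [18; 1,1,4,1,3,1,4,1,1,36] (ℓ=10, even), read p_9/q_9
a_0=18:  p_0=18·1+0=18,  q_0=18·0+1=1
…
a_7=4:  p_7=4·983+779=4711,  q_7=4·53+42=254
a_8=1:  p_8=1·4711+983=5694,  q_8=1·254+53=307
a_9=1:  p_9=1·5694+4711=10405,  q_9=1·307+254=561
(x₁, y₁) = (10405, 561);  10405² − 344·561² = 1 ✓
(10405+561√344)^2 = 216528049 + 11674410√344
(10405+561√344)^3 = 4505948689285 + 242944471539√344
(10405+561√344)^4 = 93768792007492801 + 5055674441052180√344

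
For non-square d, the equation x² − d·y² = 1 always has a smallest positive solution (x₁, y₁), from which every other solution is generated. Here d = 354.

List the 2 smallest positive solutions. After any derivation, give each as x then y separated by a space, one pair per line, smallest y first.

258065 13716
133195088449 7079239080

√354 = [18; 1,4,2,2,18,2,2,4,1,36, …], period ℓ=10 (even) → k=9
k=0  a_k=18  p_k/q_k = 18/1
k=1  a_k=1  p_k/q_k = 19/1
k=2  a_k=4  p_k/q_k = 94/5
k=3  a_k=2  p_k/q_k = 207/11
…
k=5  a_k=18  p_k/q_k = 9351/497
k=6  a_k=2  p_k/q_k = 19210/1021
k=7  a_k=2  p_k/q_k = 47771/2539
k=8  a_k=4  p_k/q_k = 210294/11177
k=9  a_k=1  p_k/q_k = 258065/13716
fundamental: x₁=258065, y₁=13716  (since 66597544225 − 354·188128656 = 1)
k=2:  x_2 = 258065·258065+354·13716·13716 = 133195088449,  y_2 = 258065·13716+13716·258065 = 7079239080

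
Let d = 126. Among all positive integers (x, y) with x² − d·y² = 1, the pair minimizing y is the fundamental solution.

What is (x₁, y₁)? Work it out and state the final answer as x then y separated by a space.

d=126: √d = [11; 4,2,4,22] (ℓ=4, even), read p_3/q_3
a_0=11:  p_0=11·1+0=11,  q_0=11·0+1=1
a_1=4:  p_1=4·11+1=45,  q_1=4·1+0=4
a_2=2:  p_2=2·45+11=101,  q_2=2·4+1=9
a_3=4:  p_3=4·101+45=449,  q_3=4·9+4=40
→ (449, 40).  Check: 449²=201601, 126·40²=201600, difference 1.

449 40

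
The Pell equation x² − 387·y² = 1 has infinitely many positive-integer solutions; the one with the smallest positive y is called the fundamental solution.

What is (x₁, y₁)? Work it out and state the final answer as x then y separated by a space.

3482 177

d=387: √d = [19; 1,2,19,2,1,38] (ℓ=6, even), read p_5/q_5
step 0: (19, 1)  from 19·(1,0) + (0,1)
…
step 4: (2341, 119)  from 2·(1141,58) + (59,3)
step 5: (3482, 177)  from 1·(2341,119) + (1141,58)
→ (3482, 177).  Check: 3482²=12124324, 387·177²=12124323, difference 1.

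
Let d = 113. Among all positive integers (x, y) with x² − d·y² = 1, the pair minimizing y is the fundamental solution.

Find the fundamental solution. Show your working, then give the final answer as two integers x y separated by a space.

1204353 113296

√113 → a₀=10, period (1,1,1,2,2,1,1,1,20); ℓ=9 odd so k=17
a_0=10:  p_0=10·1+0=10,  q_0=10·0+1=1
a_1=1:  p_1=1·10+1=11,  q_1=1·1+0=1
a_2=1:  p_2=1·11+10=21,  q_2=1·1+1=2
a_3=1:  p_3=1·21+11=32,  q_3=1·2+1=3
…
a_5=2:  p_5=2·85+32=202,  q_5=2·8+3=19
…
a_7=1:  p_7=1·287+202=489,  q_7=1·27+19=46
a_8=1:  p_8=1·489+287=776,  q_8=1·46+27=73
a_9=20:  p_9=20·776+489=16009,  q_9=20·73+46=1506
a_10=1:  p_10=1·16009+776=16785,  q_10=1·1506+73=1579
a_11=1:  p_11=1·16785+16009=32794,  q_11=1·1579+1506=3085
a_12=1:  p_12=1·32794+16785=49579,  q_12=1·3085+1579=4664
a_13=2:  p_13=2·49579+32794=131952,  q_13=2·4664+3085=12413
a_14=2:  p_14=2·131952+49579=313483,  q_14=2·12413+4664=29490
…
a_16=1:  p_16=1·445435+313483=758918,  q_16=1·41903+29490=71393
a_17=1:  p_17=1·758918+445435=1204353,  q_17=1·71393+41903=113296
→ (1204353, 113296).  Check: 1204353²=1450466148609, 113·113296²=1450466148608, difference 1.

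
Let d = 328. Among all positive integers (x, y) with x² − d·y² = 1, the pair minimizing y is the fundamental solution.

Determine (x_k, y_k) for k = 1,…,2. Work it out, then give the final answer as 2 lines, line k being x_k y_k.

√328 = [18; 9,36, …], period ℓ=2 (even) → k=1
a_0=18:  p_0=18·1+0=18,  q_0=18·0+1=1
a_1=9:  p_1=9·18+1=163,  q_1=9·1+0=9
fundamental: x₁=163, y₁=9  (since 26569 − 328·81 = 1)
k=2:  x_2 = 163·163+328·9·9 = 53137,  y_2 = 163·9+9·163 = 2934

163 9
53137 2934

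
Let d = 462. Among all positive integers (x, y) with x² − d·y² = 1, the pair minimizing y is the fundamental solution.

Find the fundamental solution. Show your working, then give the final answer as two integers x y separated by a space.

43 2

√462 = [21; 2,42, …], period ℓ=2 (even) → k=1
k=0  a_k=21  p_k/q_k = 21/1
k=1  a_k=2  p_k/q_k = 43/2
(x₁, y₁) = (43, 2);  43² − 462·2² = 1 ✓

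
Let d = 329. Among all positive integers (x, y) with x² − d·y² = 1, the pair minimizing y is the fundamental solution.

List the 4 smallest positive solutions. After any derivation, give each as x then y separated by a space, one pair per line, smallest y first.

[18; 7,4,2,1,1,4,1,1,2,4,7,36] for √329; ℓ=12 ⇒ convergent index 11
i=0: a=18 ⇒ p=18, q=1
i=1: a=7 ⇒ p=127, q=7
i=2: a=4 ⇒ p=526, q=29
i=3: a=2 ⇒ p=1179, q=65
i=4: a=1 ⇒ p=1705, q=94
i=5: a=1 ⇒ p=2884, q=159
…
i=7: a=1 ⇒ p=16125, q=889
i=8: a=1 ⇒ p=29366, q=1619
i=9: a=2 ⇒ p=74857, q=4127
i=10: a=4 ⇒ p=328794, q=18127
i=11: a=7 ⇒ p=2376415, q=131016
→ (2376415, 131016).  Check: 2376415²=5647348252225, 329·131016²=5647348252224, difference 1.
k=2:  x_2 = 2376415·2376415+329·131016·131016 = 11294696504449,  y_2 = 2376415·131016+131016·2376415 = 622696775280
k=3:  x_3 = 2376415·11294696504449+329·131016·622696775280 = 53681772387237964255,  y_3 = 2376415·622696775280+131016·11294696504449 = 2959571914453911384
k=4:  x_4 = 2376415·53681772387237964255+329·131016·2959571914453911384 = 255140338255224918953587201,  y_4 = 2376415·2959571914453911384+131016·53681772387237964255 = 14066342182173360946441440

2376415 131016
11294696504449 622696775280
53681772387237964255 2959571914453911384
255140338255224918953587201 14066342182173360946441440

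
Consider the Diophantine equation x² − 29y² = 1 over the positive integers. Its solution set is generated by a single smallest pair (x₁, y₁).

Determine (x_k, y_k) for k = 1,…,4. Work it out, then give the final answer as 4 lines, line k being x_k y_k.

√29 → a₀=5, period (2,1,1,2,10); ℓ=5 odd so k=9
step 0: (5, 1)  from 5·(1,0) + (0,1)
…
step 2: (16, 3)  from 1·(11,2) + (5,1)
step 3: (27, 5)  from 1·(16,3) + (11,2)
…
step 5: (727, 135)  from 10·(70,13) + (27,5)
step 6: (1524, 283)  from 2·(727,135) + (70,13)
…
step 8: (3775, 701)  from 1·(2251,418) + (1524,283)
step 9: (9801, 1820)  from 2·(3775,701) + (2251,418)
→ (9801, 1820).  Check: 9801²=96059601, 29·1820²=96059600, difference 1.
k=2:  x_2 = 9801·9801+29·1820·1820 = 192119201,  y_2 = 9801·1820+1820·9801 = 35675640
k=3:  x_3 = 9801·192119201+29·1820·35675640 = 3765920568201,  y_3 = 9801·35675640+1820·192119201 = 699313893460
k=4:  x_4 = 9801·3765920568201+29·1820·699313893460 = 73819574785756801,  y_4 = 9801·699313893460+1820·3765920568201 = 13707950903927280

9801 1820
192119201 35675640
3765920568201 699313893460
73819574785756801 13707950903927280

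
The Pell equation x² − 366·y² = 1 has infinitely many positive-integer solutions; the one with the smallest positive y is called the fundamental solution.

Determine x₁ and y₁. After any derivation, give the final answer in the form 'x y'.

907925 47458

[19; 7,1,1,1,2,12,2,1,1,1,7,38] for √366; ℓ=12 ⇒ convergent index 11
a_0=19:  p_0=19·1+0=19,  q_0=19·0+1=1
a_1=7:  p_1=7·19+1=134,  q_1=7·1+0=7
…
a_4=1:  p_4=1·287+153=440,  q_4=1·15+8=23
a_5=2:  p_5=2·440+287=1167,  q_5=2·23+15=61
a_6=12:  p_6=12·1167+440=14444,  q_6=12·61+23=755
a_7=2:  p_7=2·14444+1167=30055,  q_7=2·755+61=1571
a_8=1:  p_8=1·30055+14444=44499,  q_8=1·1571+755=2326
…
a_10=1:  p_10=1·74554+44499=119053,  q_10=1·3897+2326=6223
a_11=7:  p_11=7·119053+74554=907925,  q_11=7·6223+3897=47458
fundamental: x₁=907925, y₁=47458  (since 824327805625 − 366·2252261764 = 1)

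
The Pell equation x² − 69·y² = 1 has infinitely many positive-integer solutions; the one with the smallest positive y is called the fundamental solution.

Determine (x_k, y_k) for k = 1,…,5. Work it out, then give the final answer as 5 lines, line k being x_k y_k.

7775 936
120901249 14554800
1880014414175 226327139064
29234224019520001 3519386997890400
454592181623521601375 54726467590868580936

[8; 3,3,1,4,1,3,3,16] for √69; ℓ=8 ⇒ convergent index 7
step 0: (8, 1)  from 8·(1,0) + (0,1)
step 1: (25, 3)  from 3·(8,1) + (1,0)
…
step 3: (108, 13)  from 1·(83,10) + (25,3)
step 4: (515, 62)  from 4·(108,13) + (83,10)
…
step 6: (2384, 287)  from 3·(623,75) + (515,62)
step 7: (7775, 936)  from 3·(2384,287) + (623,75)
fundamental: x₁=7775, y₁=936  (since 60450625 − 69·876096 = 1)
n=2: (7775,936)∘(7775,936) = (7775·7775+69·936·936, 7775·936+936·7775) = (120901249,14554800)
n=3: (120901249,14554800)∘(7775,936) = (7775·120901249+69·936·14554800, 7775·14554800+936·120901249) = (1880014414175,226327139064)
n=4: (1880014414175,226327139064)∘(7775,936) = (7775·1880014414175+69·936·226327139064, 7775·226327139064+936·1880014414175) = (29234224019520001,3519386997890400)
n=5: (29234224019520001,3519386997890400)∘(7775,936) = (7775·29234224019520001+69·936·3519386997890400, 7775·3519386997890400+936·29234224019520001) = (454592181623521601375,54726467590868580936)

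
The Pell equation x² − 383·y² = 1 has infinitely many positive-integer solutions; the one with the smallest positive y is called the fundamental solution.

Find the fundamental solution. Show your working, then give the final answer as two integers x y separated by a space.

18768 959

√383 = [19; 1,1,3,19,3,1,1,38, …], period ℓ=8 (even) → k=7
k=0  a_k=19  p_k/q_k = 19/1
…
k=2  a_k=1  p_k/q_k = 39/2
k=3  a_k=3  p_k/q_k = 137/7
k=4  a_k=19  p_k/q_k = 2642/135
…
k=6  a_k=1  p_k/q_k = 10705/547
k=7  a_k=1  p_k/q_k = 18768/959
fundamental: x₁=18768, y₁=959  (since 352237824 − 383·919681 = 1)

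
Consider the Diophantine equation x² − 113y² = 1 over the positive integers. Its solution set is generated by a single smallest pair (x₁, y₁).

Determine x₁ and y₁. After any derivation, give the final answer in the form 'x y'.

1204353 113296

√113 → a₀=10, period (1,1,1,2,2,1,1,1,20); ℓ=9 odd so k=17
step 0: (10, 1)  from 10·(1,0) + (0,1)
step 1: (11, 1)  from 1·(10,1) + (1,0)
…
step 4: (85, 8)  from 2·(32,3) + (21,2)
step 5: (202, 19)  from 2·(85,8) + (32,3)
step 6: (287, 27)  from 1·(202,19) + (85,8)
…
step 8: (776, 73)  from 1·(489,46) + (287,27)
…
step 10: (16785, 1579)  from 1·(16009,1506) + (776,73)
step 11: (32794, 3085)  from 1·(16785,1579) + (16009,1506)
step 12: (49579, 4664)  from 1·(32794,3085) + (16785,1579)
…
step 14: (313483, 29490)  from 2·(131952,12413) + (49579,4664)
…
step 16: (758918, 71393)  from 1·(445435,41903) + (313483,29490)
step 17: (1204353, 113296)  from 1·(758918,71393) + (445435,41903)
fundamental: x₁=1204353, y₁=113296  (since 1450466148609 − 113·12835983616 = 1)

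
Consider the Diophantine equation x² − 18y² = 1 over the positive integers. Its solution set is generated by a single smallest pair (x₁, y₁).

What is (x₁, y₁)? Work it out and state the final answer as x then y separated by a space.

d=18: √d = [4; 4,8] (ℓ=2, even), read p_1/q_1
a_0=4:  p_0=4·1+0=4,  q_0=4·0+1=1
a_1=4:  p_1=4·4+1=17,  q_1=4·1+0=4
→ (17, 4).  Check: 17²=289, 18·4²=288, difference 1.

17 4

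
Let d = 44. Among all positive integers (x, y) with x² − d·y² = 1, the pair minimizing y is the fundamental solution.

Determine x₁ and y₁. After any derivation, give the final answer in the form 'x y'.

d=44: √d = [6; 1,1,1,2,1,1,1,12] (ℓ=8, even), read p_7/q_7
i=0: a=6 ⇒ p=6, q=1
…
i=3: a=1 ⇒ p=20, q=3
i=4: a=2 ⇒ p=53, q=8
i=5: a=1 ⇒ p=73, q=11
i=6: a=1 ⇒ p=126, q=19
i=7: a=1 ⇒ p=199, q=30
(x₁, y₁) = (199, 30);  199² − 44·30² = 1 ✓

199 30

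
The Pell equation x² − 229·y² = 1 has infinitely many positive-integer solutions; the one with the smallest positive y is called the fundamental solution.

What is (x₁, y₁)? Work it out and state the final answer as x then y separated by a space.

√229 → a₀=15, period (7,1,1,7,30); ℓ=5 odd so k=9
k=0  a_k=15  p_k/q_k = 15/1
…
k=2  a_k=1  p_k/q_k = 121/8
…
k=5  a_k=30  p_k/q_k = 51527/3405
k=6  a_k=7  p_k/q_k = 362399/23948
k=7  a_k=1  p_k/q_k = 413926/27353
k=8  a_k=1  p_k/q_k = 776325/51301
k=9  a_k=7  p_k/q_k = 5848201/386460
(x₁, y₁) = (5848201, 386460);  5848201² − 229·386460² = 1 ✓

5848201 386460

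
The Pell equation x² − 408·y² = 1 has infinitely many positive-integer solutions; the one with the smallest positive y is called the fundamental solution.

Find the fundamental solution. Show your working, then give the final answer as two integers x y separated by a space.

√408 → a₀=20, period (5,40); ℓ=2 even so k=1
k=0  a_k=20  p_k/q_k = 20/1
k=1  a_k=5  p_k/q_k = 101/5
→ (101, 5).  Check: 101²=10201, 408·5²=10200, difference 1.

101 5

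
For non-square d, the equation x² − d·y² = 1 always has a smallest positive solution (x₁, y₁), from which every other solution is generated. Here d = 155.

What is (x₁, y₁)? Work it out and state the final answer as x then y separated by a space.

√155 → a₀=12, period (2,4,2,24); ℓ=4 even so k=3
a_0=12:  p_0=12·1+0=12,  q_0=12·0+1=1
a_1=2:  p_1=2·12+1=25,  q_1=2·1+0=2
a_2=4:  p_2=4·25+12=112,  q_2=4·2+1=9
a_3=2:  p_3=2·112+25=249,  q_3=2·9+2=20
fundamental: x₁=249, y₁=20  (since 62001 − 155·400 = 1)

249 20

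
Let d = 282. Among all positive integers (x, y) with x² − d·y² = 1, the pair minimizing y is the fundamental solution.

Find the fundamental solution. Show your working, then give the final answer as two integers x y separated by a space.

2351 140

[16; 1,3,1,4,1,3,1,32] for √282; ℓ=8 ⇒ convergent index 7
k=0  a_k=16  p_k/q_k = 16/1
k=1  a_k=1  p_k/q_k = 17/1
…
k=5  a_k=1  p_k/q_k = 487/29
k=6  a_k=3  p_k/q_k = 1864/111
k=7  a_k=1  p_k/q_k = 2351/140
→ (2351, 140).  Check: 2351²=5527201, 282·140²=5527200, difference 1.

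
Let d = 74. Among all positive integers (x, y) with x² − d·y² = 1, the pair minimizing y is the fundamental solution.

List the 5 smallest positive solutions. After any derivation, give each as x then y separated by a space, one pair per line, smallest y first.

3699 430
27365201 3181140
202447753299 23534073290
1497708451540801 174105071018280
11080046922051092499 1288029291859162150

[8; 1,1,1,1,16] for √74; ℓ=5 ⇒ convergent index 9
step 0: (8, 1)  from 8·(1,0) + (0,1)
…
step 3: (26, 3)  from 1·(17,2) + (9,1)
…
step 8: (2228, 259)  from 1·(1471,171) + (757,88)
step 9: (3699, 430)  from 1·(2228,259) + (1471,171)
fundamental: x₁=3699, y₁=430  (since 13682601 − 74·184900 = 1)
(x_2, y_2) = (3699·3699 + 74·430·430, 3699·430 + 430·3699) = (27365201, 3181140)
(x_3, y_3) = (3699·27365201 + 74·430·3181140, 3699·3181140 + 430·27365201) = (202447753299, 23534073290)
(x_4, y_4) = (3699·202447753299 + 74·430·23534073290, 3699·23534073290 + 430·202447753299) = (1497708451540801, 174105071018280)
(x_5, y_5) = (3699·1497708451540801 + 74·430·174105071018280, 3699·174105071018280 + 430·1497708451540801) = (11080046922051092499, 1288029291859162150)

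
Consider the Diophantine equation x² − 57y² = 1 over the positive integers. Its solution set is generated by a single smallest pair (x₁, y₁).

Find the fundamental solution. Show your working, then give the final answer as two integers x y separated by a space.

[7; 1,1,4,1,1,14] for √57; ℓ=6 ⇒ convergent index 5
k=0  a_k=7  p_k/q_k = 7/1
k=1  a_k=1  p_k/q_k = 8/1
…
k=3  a_k=4  p_k/q_k = 68/9
k=4  a_k=1  p_k/q_k = 83/11
k=5  a_k=1  p_k/q_k = 151/20
fundamental: x₁=151, y₁=20  (since 22801 − 57·400 = 1)

151 20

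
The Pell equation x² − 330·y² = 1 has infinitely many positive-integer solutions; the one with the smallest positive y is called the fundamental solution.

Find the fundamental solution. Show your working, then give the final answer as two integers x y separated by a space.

√330 → a₀=18, period (6,36); ℓ=2 even so k=1
step 0: (18, 1)  from 18·(1,0) + (0,1)
step 1: (109, 6)  from 6·(18,1) + (1,0)
(x₁, y₁) = (109, 6);  109² − 330·6² = 1 ✓

109 6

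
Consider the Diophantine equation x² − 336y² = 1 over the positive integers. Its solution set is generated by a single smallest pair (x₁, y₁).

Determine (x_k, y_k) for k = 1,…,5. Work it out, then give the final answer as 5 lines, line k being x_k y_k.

[18; 3,36] for √336; ℓ=2 ⇒ convergent index 1
step 0: (18, 1)  from 18·(1,0) + (0,1)
step 1: (55, 3)  from 3·(18,1) + (1,0)
→ (55, 3).  Check: 55²=3025, 336·3²=3024, difference 1.
n=2: (55,3)∘(55,3) = (55·55+336·3·3, 55·3+3·55) = (6049,330)
n=3: (6049,330)∘(55,3) = (55·6049+336·3·330, 55·330+3·6049) = (665335,36297)
n=4: (665335,36297)∘(55,3) = (55·665335+336·3·36297, 55·36297+3·665335) = (73180801,3992340)
n=5: (73180801,3992340)∘(55,3) = (55·73180801+336·3·3992340, 55·3992340+3·73180801) = (8049222775,439121103)

55 3
6049 330
665335 36297
73180801 3992340
8049222775 439121103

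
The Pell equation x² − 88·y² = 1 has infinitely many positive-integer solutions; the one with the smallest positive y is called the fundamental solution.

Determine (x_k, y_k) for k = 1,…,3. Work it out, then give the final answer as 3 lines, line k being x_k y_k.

√88 = [9; 2,1,1,1,2,18, …], period ℓ=6 (even) → k=5
i=0: a=9 ⇒ p=9, q=1
…
i=2: a=1 ⇒ p=28, q=3
i=3: a=1 ⇒ p=47, q=5
i=4: a=1 ⇒ p=75, q=8
i=5: a=2 ⇒ p=197, q=21
→ (197, 21).  Check: 197²=38809, 88·21²=38808, difference 1.
n=2: (197,21)∘(197,21) = (197·197+88·21·21, 197·21+21·197) = (77617,8274)
n=3: (77617,8274)∘(197,21) = (197·77617+88·21·8274, 197·8274+21·77617) = (30580901,3259935)

197 21
77617 8274
30580901 3259935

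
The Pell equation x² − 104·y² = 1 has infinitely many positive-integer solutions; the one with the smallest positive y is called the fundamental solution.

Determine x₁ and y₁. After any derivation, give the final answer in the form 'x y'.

51 5

√104 = [10; 5,20, …], period ℓ=2 (even) → k=1
i=0: a=10 ⇒ p=10, q=1
i=1: a=5 ⇒ p=51, q=5
fundamental: x₁=51, y₁=5  (since 2601 − 104·25 = 1)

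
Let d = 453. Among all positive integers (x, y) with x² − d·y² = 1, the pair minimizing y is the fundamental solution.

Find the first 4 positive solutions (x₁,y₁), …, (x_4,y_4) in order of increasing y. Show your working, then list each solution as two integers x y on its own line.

1653751 77700
5469784740001 256992905400
18091323967121133751 850004548596233100
59837090203895614338960001 2811391744490881177810800

[21; 3,1,1,10,14,10,1,1,3,42] for √453; ℓ=10 ⇒ convergent index 9
k=0  a_k=21  p_k/q_k = 21/1
…
k=7  a_k=1  p_k/q_k = 245764/11547
k=8  a_k=1  p_k/q_k = 469329/22051
k=9  a_k=3  p_k/q_k = 1653751/77700
(x₁, y₁) = (1653751, 77700);  1653751² − 453·77700² = 1 ✓
k=2:  x_2 = 1653751·1653751+453·77700·77700 = 5469784740001,  y_2 = 1653751·77700+77700·1653751 = 256992905400
k=3:  x_3 = 1653751·5469784740001+453·77700·256992905400 = 18091323967121133751,  y_3 = 1653751·256992905400+77700·5469784740001 = 850004548596233100
k=4:  x_4 = 1653751·18091323967121133751+453·77700·850004548596233100 = 59837090203895614338960001,  y_4 = 1653751·850004548596233100+77700·18091323967121133751 = 2811391744490881177810800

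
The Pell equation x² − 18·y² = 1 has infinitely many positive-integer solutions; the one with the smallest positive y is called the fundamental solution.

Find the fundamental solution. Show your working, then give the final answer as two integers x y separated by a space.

17 4

√18 → a₀=4, period (4,8); ℓ=2 even so k=1
k=0  a_k=4  p_k/q_k = 4/1
k=1  a_k=4  p_k/q_k = 17/4
→ (17, 4).  Check: 17²=289, 18·4²=288, difference 1.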